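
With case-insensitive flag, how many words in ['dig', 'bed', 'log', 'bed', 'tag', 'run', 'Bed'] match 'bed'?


Case-insensitive matching: compare each word's lowercase form to 'bed'.
  'dig' -> lower='dig' -> no
  'bed' -> lower='bed' -> MATCH
  'log' -> lower='log' -> no
  'bed' -> lower='bed' -> MATCH
  'tag' -> lower='tag' -> no
  'run' -> lower='run' -> no
  'Bed' -> lower='bed' -> MATCH
Matches: ['bed', 'bed', 'Bed']
Count: 3

3


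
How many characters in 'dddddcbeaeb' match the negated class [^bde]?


Negated class [^bde] matches any char NOT in {b, d, e}
Scanning 'dddddcbeaeb':
  pos 0: 'd' -> no (excluded)
  pos 1: 'd' -> no (excluded)
  pos 2: 'd' -> no (excluded)
  pos 3: 'd' -> no (excluded)
  pos 4: 'd' -> no (excluded)
  pos 5: 'c' -> MATCH
  pos 6: 'b' -> no (excluded)
  pos 7: 'e' -> no (excluded)
  pos 8: 'a' -> MATCH
  pos 9: 'e' -> no (excluded)
  pos 10: 'b' -> no (excluded)
Total matches: 2

2


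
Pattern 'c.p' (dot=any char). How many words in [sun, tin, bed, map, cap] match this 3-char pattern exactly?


Pattern 'c.p' means: starts with 'c', any single char, ends with 'p'.
Checking each word (must be exactly 3 chars):
  'sun' (len=3): no
  'tin' (len=3): no
  'bed' (len=3): no
  'map' (len=3): no
  'cap' (len=3): MATCH
Matching words: ['cap']
Total: 1

1


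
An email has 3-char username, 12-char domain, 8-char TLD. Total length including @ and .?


An email address has format: username@domain.tld
Username length: 3
'@' character: 1
Domain length: 12
'.' character: 1
TLD length: 8
Total = 3 + 1 + 12 + 1 + 8 = 25

25


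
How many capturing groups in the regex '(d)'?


To count capturing groups, count each '(' that starts a group.
Pattern: '(d)'
Walking through the pattern:
  Position 0: '(' -> group #1
Total capturing groups: 1

1


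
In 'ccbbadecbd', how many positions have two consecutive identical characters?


Looking for consecutive identical characters in 'ccbbadecbd':
  pos 0-1: 'c' vs 'c' -> MATCH ('cc')
  pos 1-2: 'c' vs 'b' -> different
  pos 2-3: 'b' vs 'b' -> MATCH ('bb')
  pos 3-4: 'b' vs 'a' -> different
  pos 4-5: 'a' vs 'd' -> different
  pos 5-6: 'd' vs 'e' -> different
  pos 6-7: 'e' vs 'c' -> different
  pos 7-8: 'c' vs 'b' -> different
  pos 8-9: 'b' vs 'd' -> different
Consecutive identical pairs: ['cc', 'bb']
Count: 2

2


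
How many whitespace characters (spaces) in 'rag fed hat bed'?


\s matches whitespace characters (spaces, tabs, etc.).
Text: 'rag fed hat bed'
This text has 4 words separated by spaces.
Number of spaces = number of words - 1 = 4 - 1 = 3

3


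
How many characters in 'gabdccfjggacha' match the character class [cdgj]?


Character class [cdgj] matches any of: {c, d, g, j}
Scanning string 'gabdccfjggacha' character by character:
  pos 0: 'g' -> MATCH
  pos 1: 'a' -> no
  pos 2: 'b' -> no
  pos 3: 'd' -> MATCH
  pos 4: 'c' -> MATCH
  pos 5: 'c' -> MATCH
  pos 6: 'f' -> no
  pos 7: 'j' -> MATCH
  pos 8: 'g' -> MATCH
  pos 9: 'g' -> MATCH
  pos 10: 'a' -> no
  pos 11: 'c' -> MATCH
  pos 12: 'h' -> no
  pos 13: 'a' -> no
Total matches: 8

8


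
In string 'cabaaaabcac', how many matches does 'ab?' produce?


Pattern 'ab?' matches 'a' optionally followed by 'b'.
String: 'cabaaaabcac'
Scanning left to right for 'a' then checking next char:
  Match 1: 'ab' (a followed by b)
  Match 2: 'a' (a not followed by b)
  Match 3: 'a' (a not followed by b)
  Match 4: 'a' (a not followed by b)
  Match 5: 'ab' (a followed by b)
  Match 6: 'a' (a not followed by b)
Total matches: 6

6


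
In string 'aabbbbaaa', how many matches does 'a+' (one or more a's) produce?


Pattern 'a+' matches one or more consecutive a's.
String: 'aabbbbaaa'
Scanning for runs of a:
  Match 1: 'aa' (length 2)
  Match 2: 'aaa' (length 3)
Total matches: 2

2


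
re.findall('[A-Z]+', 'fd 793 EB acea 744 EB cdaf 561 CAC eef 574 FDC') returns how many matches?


Pattern '[A-Z]+' finds one or more uppercase letters.
Text: 'fd 793 EB acea 744 EB cdaf 561 CAC eef 574 FDC'
Scanning for matches:
  Match 1: 'EB'
  Match 2: 'EB'
  Match 3: 'CAC'
  Match 4: 'FDC'
Total matches: 4

4


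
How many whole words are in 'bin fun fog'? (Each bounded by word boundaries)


Word boundaries (\b) mark the start/end of each word.
Text: 'bin fun fog'
Splitting by whitespace:
  Word 1: 'bin'
  Word 2: 'fun'
  Word 3: 'fog'
Total whole words: 3

3


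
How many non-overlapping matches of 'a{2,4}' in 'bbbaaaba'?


Pattern 'a{2,4}' matches between 2 and 4 consecutive a's (greedy).
String: 'bbbaaaba'
Finding runs of a's and applying greedy matching:
  Run at pos 3: 'aaa' (length 3)
  Run at pos 7: 'a' (length 1)
Matches: ['aaa']
Count: 1

1


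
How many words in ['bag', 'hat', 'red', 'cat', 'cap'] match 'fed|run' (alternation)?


Alternation 'fed|run' matches either 'fed' or 'run'.
Checking each word:
  'bag' -> no
  'hat' -> no
  'red' -> no
  'cat' -> no
  'cap' -> no
Matches: []
Count: 0

0


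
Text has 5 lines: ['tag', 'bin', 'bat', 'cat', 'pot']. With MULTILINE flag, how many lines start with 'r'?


With MULTILINE flag, ^ matches the start of each line.
Lines: ['tag', 'bin', 'bat', 'cat', 'pot']
Checking which lines start with 'r':
  Line 1: 'tag' -> no
  Line 2: 'bin' -> no
  Line 3: 'bat' -> no
  Line 4: 'cat' -> no
  Line 5: 'pot' -> no
Matching lines: []
Count: 0

0


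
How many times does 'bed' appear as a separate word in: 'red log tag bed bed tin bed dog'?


Scanning each word for exact match 'bed':
  Word 1: 'red' -> no
  Word 2: 'log' -> no
  Word 3: 'tag' -> no
  Word 4: 'bed' -> MATCH
  Word 5: 'bed' -> MATCH
  Word 6: 'tin' -> no
  Word 7: 'bed' -> MATCH
  Word 8: 'dog' -> no
Total matches: 3

3


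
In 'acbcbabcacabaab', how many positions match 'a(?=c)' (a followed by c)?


Lookahead 'a(?=c)' matches 'a' only when followed by 'c'.
String: 'acbcbabcacabaab'
Checking each position where char is 'a':
  pos 0: 'a' -> MATCH (next='c')
  pos 5: 'a' -> no (next='b')
  pos 8: 'a' -> MATCH (next='c')
  pos 10: 'a' -> no (next='b')
  pos 12: 'a' -> no (next='a')
  pos 13: 'a' -> no (next='b')
Matching positions: [0, 8]
Count: 2

2


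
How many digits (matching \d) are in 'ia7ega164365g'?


\d matches any digit 0-9.
Scanning 'ia7ega164365g':
  pos 2: '7' -> DIGIT
  pos 6: '1' -> DIGIT
  pos 7: '6' -> DIGIT
  pos 8: '4' -> DIGIT
  pos 9: '3' -> DIGIT
  pos 10: '6' -> DIGIT
  pos 11: '5' -> DIGIT
Digits found: ['7', '1', '6', '4', '3', '6', '5']
Total: 7

7


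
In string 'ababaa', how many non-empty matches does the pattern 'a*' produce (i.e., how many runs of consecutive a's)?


Pattern 'a*' matches zero or more a's. We want non-empty runs of consecutive a's.
String: 'ababaa'
Walking through the string to find runs of a's:
  Run 1: positions 0-0 -> 'a'
  Run 2: positions 2-2 -> 'a'
  Run 3: positions 4-5 -> 'aa'
Non-empty runs found: ['a', 'a', 'aa']
Count: 3

3


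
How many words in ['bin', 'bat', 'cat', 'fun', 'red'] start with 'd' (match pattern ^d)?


Pattern ^d anchors to start of word. Check which words begin with 'd':
  'bin' -> no
  'bat' -> no
  'cat' -> no
  'fun' -> no
  'red' -> no
Matching words: []
Count: 0

0


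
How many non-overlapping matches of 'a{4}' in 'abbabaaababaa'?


Pattern 'a{4}' matches exactly 4 consecutive a's (greedy, non-overlapping).
String: 'abbabaaababaa'
Scanning for runs of a's:
  Run at pos 0: 'a' (length 1) -> 0 match(es)
  Run at pos 3: 'a' (length 1) -> 0 match(es)
  Run at pos 5: 'aaa' (length 3) -> 0 match(es)
  Run at pos 9: 'a' (length 1) -> 0 match(es)
  Run at pos 11: 'aa' (length 2) -> 0 match(es)
Matches found: []
Total: 0

0


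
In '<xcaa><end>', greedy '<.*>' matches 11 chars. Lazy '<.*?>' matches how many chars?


Greedy '<.*>' tries to match as MUCH as possible.
Lazy '<.*?>' tries to match as LITTLE as possible.

String: '<xcaa><end>'
Greedy '<.*>' starts at first '<' and extends to the LAST '>': '<xcaa><end>' (11 chars)
Lazy '<.*?>' starts at first '<' and stops at the FIRST '>': '<xcaa>' (6 chars)

6


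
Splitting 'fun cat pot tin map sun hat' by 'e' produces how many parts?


Splitting by 'e' breaks the string at each occurrence of the separator.
Text: 'fun cat pot tin map sun hat'
Parts after split:
  Part 1: 'fun cat pot tin map sun hat'
Total parts: 1

1


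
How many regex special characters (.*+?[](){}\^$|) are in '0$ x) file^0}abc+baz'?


Regex special characters are: . * + ? [ ] ( ) { } \ ^ $ |
Scanning '0$ x) file^0}abc+baz':
  pos 1: '$' -> SPECIAL
  pos 4: ')' -> SPECIAL
  pos 10: '^' -> SPECIAL
  pos 12: '}' -> SPECIAL
  pos 16: '+' -> SPECIAL
Special chars found: ['$', ')', '^', '}', '+']
Total: 5

5


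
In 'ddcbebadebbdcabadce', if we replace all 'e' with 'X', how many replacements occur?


re.sub('e', 'X', text) replaces every occurrence of 'e' with 'X'.
Text: 'ddcbebadebbdcabadce'
Scanning for 'e':
  pos 4: 'e' -> replacement #1
  pos 8: 'e' -> replacement #2
  pos 18: 'e' -> replacement #3
Total replacements: 3

3


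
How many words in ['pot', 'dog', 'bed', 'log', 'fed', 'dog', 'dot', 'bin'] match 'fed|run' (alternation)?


Alternation 'fed|run' matches either 'fed' or 'run'.
Checking each word:
  'pot' -> no
  'dog' -> no
  'bed' -> no
  'log' -> no
  'fed' -> MATCH
  'dog' -> no
  'dot' -> no
  'bin' -> no
Matches: ['fed']
Count: 1

1


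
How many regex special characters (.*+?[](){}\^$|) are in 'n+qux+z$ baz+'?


Regex special characters are: . * + ? [ ] ( ) { } \ ^ $ |
Scanning 'n+qux+z$ baz+':
  pos 1: '+' -> SPECIAL
  pos 5: '+' -> SPECIAL
  pos 7: '$' -> SPECIAL
  pos 12: '+' -> SPECIAL
Special chars found: ['+', '+', '$', '+']
Total: 4

4


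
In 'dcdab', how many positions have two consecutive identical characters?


Looking for consecutive identical characters in 'dcdab':
  pos 0-1: 'd' vs 'c' -> different
  pos 1-2: 'c' vs 'd' -> different
  pos 2-3: 'd' vs 'a' -> different
  pos 3-4: 'a' vs 'b' -> different
Consecutive identical pairs: []
Count: 0

0


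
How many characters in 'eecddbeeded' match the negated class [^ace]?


Negated class [^ace] matches any char NOT in {a, c, e}
Scanning 'eecddbeeded':
  pos 0: 'e' -> no (excluded)
  pos 1: 'e' -> no (excluded)
  pos 2: 'c' -> no (excluded)
  pos 3: 'd' -> MATCH
  pos 4: 'd' -> MATCH
  pos 5: 'b' -> MATCH
  pos 6: 'e' -> no (excluded)
  pos 7: 'e' -> no (excluded)
  pos 8: 'd' -> MATCH
  pos 9: 'e' -> no (excluded)
  pos 10: 'd' -> MATCH
Total matches: 5

5


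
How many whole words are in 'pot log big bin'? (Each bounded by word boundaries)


Word boundaries (\b) mark the start/end of each word.
Text: 'pot log big bin'
Splitting by whitespace:
  Word 1: 'pot'
  Word 2: 'log'
  Word 3: 'big'
  Word 4: 'bin'
Total whole words: 4

4


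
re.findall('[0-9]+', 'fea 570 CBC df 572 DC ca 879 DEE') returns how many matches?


Pattern '[0-9]+' finds one or more digits.
Text: 'fea 570 CBC df 572 DC ca 879 DEE'
Scanning for matches:
  Match 1: '570'
  Match 2: '572'
  Match 3: '879'
Total matches: 3

3


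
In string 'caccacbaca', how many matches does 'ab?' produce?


Pattern 'ab?' matches 'a' optionally followed by 'b'.
String: 'caccacbaca'
Scanning left to right for 'a' then checking next char:
  Match 1: 'a' (a not followed by b)
  Match 2: 'a' (a not followed by b)
  Match 3: 'a' (a not followed by b)
  Match 4: 'a' (a not followed by b)
Total matches: 4

4


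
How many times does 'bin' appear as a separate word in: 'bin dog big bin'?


Scanning each word for exact match 'bin':
  Word 1: 'bin' -> MATCH
  Word 2: 'dog' -> no
  Word 3: 'big' -> no
  Word 4: 'bin' -> MATCH
Total matches: 2

2


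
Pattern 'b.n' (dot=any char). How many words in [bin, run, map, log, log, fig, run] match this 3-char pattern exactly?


Pattern 'b.n' means: starts with 'b', any single char, ends with 'n'.
Checking each word (must be exactly 3 chars):
  'bin' (len=3): MATCH
  'run' (len=3): no
  'map' (len=3): no
  'log' (len=3): no
  'log' (len=3): no
  'fig' (len=3): no
  'run' (len=3): no
Matching words: ['bin']
Total: 1

1


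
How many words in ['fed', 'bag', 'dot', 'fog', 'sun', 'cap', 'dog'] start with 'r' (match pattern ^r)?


Pattern ^r anchors to start of word. Check which words begin with 'r':
  'fed' -> no
  'bag' -> no
  'dot' -> no
  'fog' -> no
  'sun' -> no
  'cap' -> no
  'dog' -> no
Matching words: []
Count: 0

0


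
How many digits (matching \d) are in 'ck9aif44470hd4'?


\d matches any digit 0-9.
Scanning 'ck9aif44470hd4':
  pos 2: '9' -> DIGIT
  pos 6: '4' -> DIGIT
  pos 7: '4' -> DIGIT
  pos 8: '4' -> DIGIT
  pos 9: '7' -> DIGIT
  pos 10: '0' -> DIGIT
  pos 13: '4' -> DIGIT
Digits found: ['9', '4', '4', '4', '7', '0', '4']
Total: 7

7


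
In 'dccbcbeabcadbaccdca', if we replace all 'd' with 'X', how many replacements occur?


re.sub('d', 'X', text) replaces every occurrence of 'd' with 'X'.
Text: 'dccbcbeabcadbaccdca'
Scanning for 'd':
  pos 0: 'd' -> replacement #1
  pos 11: 'd' -> replacement #2
  pos 16: 'd' -> replacement #3
Total replacements: 3

3


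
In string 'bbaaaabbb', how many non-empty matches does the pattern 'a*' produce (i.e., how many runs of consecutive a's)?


Pattern 'a*' matches zero or more a's. We want non-empty runs of consecutive a's.
String: 'bbaaaabbb'
Walking through the string to find runs of a's:
  Run 1: positions 2-5 -> 'aaaa'
Non-empty runs found: ['aaaa']
Count: 1

1


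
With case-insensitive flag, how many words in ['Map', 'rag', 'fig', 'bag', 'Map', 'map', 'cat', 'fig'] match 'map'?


Case-insensitive matching: compare each word's lowercase form to 'map'.
  'Map' -> lower='map' -> MATCH
  'rag' -> lower='rag' -> no
  'fig' -> lower='fig' -> no
  'bag' -> lower='bag' -> no
  'Map' -> lower='map' -> MATCH
  'map' -> lower='map' -> MATCH
  'cat' -> lower='cat' -> no
  'fig' -> lower='fig' -> no
Matches: ['Map', 'Map', 'map']
Count: 3

3


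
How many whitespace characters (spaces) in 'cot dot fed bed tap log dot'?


\s matches whitespace characters (spaces, tabs, etc.).
Text: 'cot dot fed bed tap log dot'
This text has 7 words separated by spaces.
Number of spaces = number of words - 1 = 7 - 1 = 6

6


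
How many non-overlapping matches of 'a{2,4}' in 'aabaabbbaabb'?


Pattern 'a{2,4}' matches between 2 and 4 consecutive a's (greedy).
String: 'aabaabbbaabb'
Finding runs of a's and applying greedy matching:
  Run at pos 0: 'aa' (length 2)
  Run at pos 3: 'aa' (length 2)
  Run at pos 8: 'aa' (length 2)
Matches: ['aa', 'aa', 'aa']
Count: 3

3


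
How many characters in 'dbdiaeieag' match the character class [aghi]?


Character class [aghi] matches any of: {a, g, h, i}
Scanning string 'dbdiaeieag' character by character:
  pos 0: 'd' -> no
  pos 1: 'b' -> no
  pos 2: 'd' -> no
  pos 3: 'i' -> MATCH
  pos 4: 'a' -> MATCH
  pos 5: 'e' -> no
  pos 6: 'i' -> MATCH
  pos 7: 'e' -> no
  pos 8: 'a' -> MATCH
  pos 9: 'g' -> MATCH
Total matches: 5

5


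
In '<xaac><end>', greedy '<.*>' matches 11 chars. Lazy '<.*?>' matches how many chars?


Greedy '<.*>' tries to match as MUCH as possible.
Lazy '<.*?>' tries to match as LITTLE as possible.

String: '<xaac><end>'
Greedy '<.*>' starts at first '<' and extends to the LAST '>': '<xaac><end>' (11 chars)
Lazy '<.*?>' starts at first '<' and stops at the FIRST '>': '<xaac>' (6 chars)

6


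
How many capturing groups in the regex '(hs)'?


To count capturing groups, count each '(' that starts a group.
Pattern: '(hs)'
Walking through the pattern:
  Position 0: '(' -> group #1
Total capturing groups: 1

1


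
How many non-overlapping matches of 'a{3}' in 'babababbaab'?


Pattern 'a{3}' matches exactly 3 consecutive a's (greedy, non-overlapping).
String: 'babababbaab'
Scanning for runs of a's:
  Run at pos 1: 'a' (length 1) -> 0 match(es)
  Run at pos 3: 'a' (length 1) -> 0 match(es)
  Run at pos 5: 'a' (length 1) -> 0 match(es)
  Run at pos 8: 'aa' (length 2) -> 0 match(es)
Matches found: []
Total: 0

0


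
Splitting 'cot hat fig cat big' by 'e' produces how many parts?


Splitting by 'e' breaks the string at each occurrence of the separator.
Text: 'cot hat fig cat big'
Parts after split:
  Part 1: 'cot hat fig cat big'
Total parts: 1

1


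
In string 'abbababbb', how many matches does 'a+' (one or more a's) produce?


Pattern 'a+' matches one or more consecutive a's.
String: 'abbababbb'
Scanning for runs of a:
  Match 1: 'a' (length 1)
  Match 2: 'a' (length 1)
  Match 3: 'a' (length 1)
Total matches: 3

3


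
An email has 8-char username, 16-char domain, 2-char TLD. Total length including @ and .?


An email address has format: username@domain.tld
Username length: 8
'@' character: 1
Domain length: 16
'.' character: 1
TLD length: 2
Total = 8 + 1 + 16 + 1 + 2 = 28

28


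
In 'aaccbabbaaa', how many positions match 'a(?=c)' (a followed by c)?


Lookahead 'a(?=c)' matches 'a' only when followed by 'c'.
String: 'aaccbabbaaa'
Checking each position where char is 'a':
  pos 0: 'a' -> no (next='a')
  pos 1: 'a' -> MATCH (next='c')
  pos 5: 'a' -> no (next='b')
  pos 8: 'a' -> no (next='a')
  pos 9: 'a' -> no (next='a')
Matching positions: [1]
Count: 1

1


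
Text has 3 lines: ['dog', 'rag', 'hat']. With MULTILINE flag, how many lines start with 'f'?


With MULTILINE flag, ^ matches the start of each line.
Lines: ['dog', 'rag', 'hat']
Checking which lines start with 'f':
  Line 1: 'dog' -> no
  Line 2: 'rag' -> no
  Line 3: 'hat' -> no
Matching lines: []
Count: 0

0


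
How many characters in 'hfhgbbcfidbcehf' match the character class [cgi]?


Character class [cgi] matches any of: {c, g, i}
Scanning string 'hfhgbbcfidbcehf' character by character:
  pos 0: 'h' -> no
  pos 1: 'f' -> no
  pos 2: 'h' -> no
  pos 3: 'g' -> MATCH
  pos 4: 'b' -> no
  pos 5: 'b' -> no
  pos 6: 'c' -> MATCH
  pos 7: 'f' -> no
  pos 8: 'i' -> MATCH
  pos 9: 'd' -> no
  pos 10: 'b' -> no
  pos 11: 'c' -> MATCH
  pos 12: 'e' -> no
  pos 13: 'h' -> no
  pos 14: 'f' -> no
Total matches: 4

4


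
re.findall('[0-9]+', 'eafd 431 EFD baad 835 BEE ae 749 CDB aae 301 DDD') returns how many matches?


Pattern '[0-9]+' finds one or more digits.
Text: 'eafd 431 EFD baad 835 BEE ae 749 CDB aae 301 DDD'
Scanning for matches:
  Match 1: '431'
  Match 2: '835'
  Match 3: '749'
  Match 4: '301'
Total matches: 4

4


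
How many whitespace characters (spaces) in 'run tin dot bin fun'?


\s matches whitespace characters (spaces, tabs, etc.).
Text: 'run tin dot bin fun'
This text has 5 words separated by spaces.
Number of spaces = number of words - 1 = 5 - 1 = 4

4


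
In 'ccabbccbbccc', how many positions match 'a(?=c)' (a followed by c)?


Lookahead 'a(?=c)' matches 'a' only when followed by 'c'.
String: 'ccabbccbbccc'
Checking each position where char is 'a':
  pos 2: 'a' -> no (next='b')
Matching positions: []
Count: 0

0


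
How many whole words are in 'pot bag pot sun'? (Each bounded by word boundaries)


Word boundaries (\b) mark the start/end of each word.
Text: 'pot bag pot sun'
Splitting by whitespace:
  Word 1: 'pot'
  Word 2: 'bag'
  Word 3: 'pot'
  Word 4: 'sun'
Total whole words: 4

4


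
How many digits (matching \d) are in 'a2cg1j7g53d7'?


\d matches any digit 0-9.
Scanning 'a2cg1j7g53d7':
  pos 1: '2' -> DIGIT
  pos 4: '1' -> DIGIT
  pos 6: '7' -> DIGIT
  pos 8: '5' -> DIGIT
  pos 9: '3' -> DIGIT
  pos 11: '7' -> DIGIT
Digits found: ['2', '1', '7', '5', '3', '7']
Total: 6

6


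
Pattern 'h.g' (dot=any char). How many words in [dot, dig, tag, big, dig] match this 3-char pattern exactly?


Pattern 'h.g' means: starts with 'h', any single char, ends with 'g'.
Checking each word (must be exactly 3 chars):
  'dot' (len=3): no
  'dig' (len=3): no
  'tag' (len=3): no
  'big' (len=3): no
  'dig' (len=3): no
Matching words: []
Total: 0

0


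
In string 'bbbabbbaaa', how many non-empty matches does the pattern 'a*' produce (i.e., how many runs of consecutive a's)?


Pattern 'a*' matches zero or more a's. We want non-empty runs of consecutive a's.
String: 'bbbabbbaaa'
Walking through the string to find runs of a's:
  Run 1: positions 3-3 -> 'a'
  Run 2: positions 7-9 -> 'aaa'
Non-empty runs found: ['a', 'aaa']
Count: 2

2


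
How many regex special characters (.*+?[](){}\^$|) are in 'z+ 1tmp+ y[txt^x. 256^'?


Regex special characters are: . * + ? [ ] ( ) { } \ ^ $ |
Scanning 'z+ 1tmp+ y[txt^x. 256^':
  pos 1: '+' -> SPECIAL
  pos 7: '+' -> SPECIAL
  pos 10: '[' -> SPECIAL
  pos 14: '^' -> SPECIAL
  pos 16: '.' -> SPECIAL
  pos 21: '^' -> SPECIAL
Special chars found: ['+', '+', '[', '^', '.', '^']
Total: 6

6


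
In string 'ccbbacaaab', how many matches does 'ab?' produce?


Pattern 'ab?' matches 'a' optionally followed by 'b'.
String: 'ccbbacaaab'
Scanning left to right for 'a' then checking next char:
  Match 1: 'a' (a not followed by b)
  Match 2: 'a' (a not followed by b)
  Match 3: 'a' (a not followed by b)
  Match 4: 'ab' (a followed by b)
Total matches: 4

4


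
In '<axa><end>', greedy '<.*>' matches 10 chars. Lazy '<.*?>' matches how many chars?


Greedy '<.*>' tries to match as MUCH as possible.
Lazy '<.*?>' tries to match as LITTLE as possible.

String: '<axa><end>'
Greedy '<.*>' starts at first '<' and extends to the LAST '>': '<axa><end>' (10 chars)
Lazy '<.*?>' starts at first '<' and stops at the FIRST '>': '<axa>' (5 chars)

5


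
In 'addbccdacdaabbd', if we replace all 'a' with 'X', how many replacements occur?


re.sub('a', 'X', text) replaces every occurrence of 'a' with 'X'.
Text: 'addbccdacdaabbd'
Scanning for 'a':
  pos 0: 'a' -> replacement #1
  pos 7: 'a' -> replacement #2
  pos 10: 'a' -> replacement #3
  pos 11: 'a' -> replacement #4
Total replacements: 4

4


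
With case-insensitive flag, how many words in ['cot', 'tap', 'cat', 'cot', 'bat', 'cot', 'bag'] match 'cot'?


Case-insensitive matching: compare each word's lowercase form to 'cot'.
  'cot' -> lower='cot' -> MATCH
  'tap' -> lower='tap' -> no
  'cat' -> lower='cat' -> no
  'cot' -> lower='cot' -> MATCH
  'bat' -> lower='bat' -> no
  'cot' -> lower='cot' -> MATCH
  'bag' -> lower='bag' -> no
Matches: ['cot', 'cot', 'cot']
Count: 3

3


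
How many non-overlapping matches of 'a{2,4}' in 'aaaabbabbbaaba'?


Pattern 'a{2,4}' matches between 2 and 4 consecutive a's (greedy).
String: 'aaaabbabbbaaba'
Finding runs of a's and applying greedy matching:
  Run at pos 0: 'aaaa' (length 4)
  Run at pos 6: 'a' (length 1)
  Run at pos 10: 'aa' (length 2)
  Run at pos 13: 'a' (length 1)
Matches: ['aaaa', 'aa']
Count: 2

2


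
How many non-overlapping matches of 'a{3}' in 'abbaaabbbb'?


Pattern 'a{3}' matches exactly 3 consecutive a's (greedy, non-overlapping).
String: 'abbaaabbbb'
Scanning for runs of a's:
  Run at pos 0: 'a' (length 1) -> 0 match(es)
  Run at pos 3: 'aaa' (length 3) -> 1 match(es)
Matches found: ['aaa']
Total: 1

1


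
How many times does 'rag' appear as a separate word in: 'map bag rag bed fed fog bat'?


Scanning each word for exact match 'rag':
  Word 1: 'map' -> no
  Word 2: 'bag' -> no
  Word 3: 'rag' -> MATCH
  Word 4: 'bed' -> no
  Word 5: 'fed' -> no
  Word 6: 'fog' -> no
  Word 7: 'bat' -> no
Total matches: 1

1


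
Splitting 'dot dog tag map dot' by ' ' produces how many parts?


Splitting by ' ' breaks the string at each occurrence of the separator.
Text: 'dot dog tag map dot'
Parts after split:
  Part 1: 'dot'
  Part 2: 'dog'
  Part 3: 'tag'
  Part 4: 'map'
  Part 5: 'dot'
Total parts: 5

5


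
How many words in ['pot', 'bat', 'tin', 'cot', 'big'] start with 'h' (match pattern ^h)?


Pattern ^h anchors to start of word. Check which words begin with 'h':
  'pot' -> no
  'bat' -> no
  'tin' -> no
  'cot' -> no
  'big' -> no
Matching words: []
Count: 0

0


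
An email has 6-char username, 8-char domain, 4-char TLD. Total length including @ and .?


An email address has format: username@domain.tld
Username length: 6
'@' character: 1
Domain length: 8
'.' character: 1
TLD length: 4
Total = 6 + 1 + 8 + 1 + 4 = 20

20


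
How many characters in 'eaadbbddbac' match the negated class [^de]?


Negated class [^de] matches any char NOT in {d, e}
Scanning 'eaadbbddbac':
  pos 0: 'e' -> no (excluded)
  pos 1: 'a' -> MATCH
  pos 2: 'a' -> MATCH
  pos 3: 'd' -> no (excluded)
  pos 4: 'b' -> MATCH
  pos 5: 'b' -> MATCH
  pos 6: 'd' -> no (excluded)
  pos 7: 'd' -> no (excluded)
  pos 8: 'b' -> MATCH
  pos 9: 'a' -> MATCH
  pos 10: 'c' -> MATCH
Total matches: 7

7


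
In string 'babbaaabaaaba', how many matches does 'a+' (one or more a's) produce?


Pattern 'a+' matches one or more consecutive a's.
String: 'babbaaabaaaba'
Scanning for runs of a:
  Match 1: 'a' (length 1)
  Match 2: 'aaa' (length 3)
  Match 3: 'aaa' (length 3)
  Match 4: 'a' (length 1)
Total matches: 4

4


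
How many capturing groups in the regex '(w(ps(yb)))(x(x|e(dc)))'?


To count capturing groups, count each '(' that starts a group.
Pattern: '(w(ps(yb)))(x(x|e(dc)))'
Walking through the pattern:
  Position 0: '(' -> group #1
  Position 2: '(' -> group #2
  Position 5: '(' -> group #3
  Position 11: '(' -> group #4
  Position 13: '(' -> group #5
  Position 17: '(' -> group #6
Total capturing groups: 6

6


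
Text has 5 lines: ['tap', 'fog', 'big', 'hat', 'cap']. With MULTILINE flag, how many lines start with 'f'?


With MULTILINE flag, ^ matches the start of each line.
Lines: ['tap', 'fog', 'big', 'hat', 'cap']
Checking which lines start with 'f':
  Line 1: 'tap' -> no
  Line 2: 'fog' -> MATCH
  Line 3: 'big' -> no
  Line 4: 'hat' -> no
  Line 5: 'cap' -> no
Matching lines: ['fog']
Count: 1

1


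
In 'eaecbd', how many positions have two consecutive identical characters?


Looking for consecutive identical characters in 'eaecbd':
  pos 0-1: 'e' vs 'a' -> different
  pos 1-2: 'a' vs 'e' -> different
  pos 2-3: 'e' vs 'c' -> different
  pos 3-4: 'c' vs 'b' -> different
  pos 4-5: 'b' vs 'd' -> different
Consecutive identical pairs: []
Count: 0

0


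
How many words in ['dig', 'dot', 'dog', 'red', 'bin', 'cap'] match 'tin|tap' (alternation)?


Alternation 'tin|tap' matches either 'tin' or 'tap'.
Checking each word:
  'dig' -> no
  'dot' -> no
  'dog' -> no
  'red' -> no
  'bin' -> no
  'cap' -> no
Matches: []
Count: 0

0


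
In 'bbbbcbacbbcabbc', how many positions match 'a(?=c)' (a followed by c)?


Lookahead 'a(?=c)' matches 'a' only when followed by 'c'.
String: 'bbbbcbacbbcabbc'
Checking each position where char is 'a':
  pos 6: 'a' -> MATCH (next='c')
  pos 11: 'a' -> no (next='b')
Matching positions: [6]
Count: 1

1


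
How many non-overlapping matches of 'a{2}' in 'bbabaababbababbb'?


Pattern 'a{2}' matches exactly 2 consecutive a's (greedy, non-overlapping).
String: 'bbabaababbababbb'
Scanning for runs of a's:
  Run at pos 2: 'a' (length 1) -> 0 match(es)
  Run at pos 4: 'aa' (length 2) -> 1 match(es)
  Run at pos 7: 'a' (length 1) -> 0 match(es)
  Run at pos 10: 'a' (length 1) -> 0 match(es)
  Run at pos 12: 'a' (length 1) -> 0 match(es)
Matches found: ['aa']
Total: 1

1


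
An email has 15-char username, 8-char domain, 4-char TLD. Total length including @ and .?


An email address has format: username@domain.tld
Username length: 15
'@' character: 1
Domain length: 8
'.' character: 1
TLD length: 4
Total = 15 + 1 + 8 + 1 + 4 = 29

29


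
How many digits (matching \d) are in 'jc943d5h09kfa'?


\d matches any digit 0-9.
Scanning 'jc943d5h09kfa':
  pos 2: '9' -> DIGIT
  pos 3: '4' -> DIGIT
  pos 4: '3' -> DIGIT
  pos 6: '5' -> DIGIT
  pos 8: '0' -> DIGIT
  pos 9: '9' -> DIGIT
Digits found: ['9', '4', '3', '5', '0', '9']
Total: 6

6


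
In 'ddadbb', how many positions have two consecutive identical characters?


Looking for consecutive identical characters in 'ddadbb':
  pos 0-1: 'd' vs 'd' -> MATCH ('dd')
  pos 1-2: 'd' vs 'a' -> different
  pos 2-3: 'a' vs 'd' -> different
  pos 3-4: 'd' vs 'b' -> different
  pos 4-5: 'b' vs 'b' -> MATCH ('bb')
Consecutive identical pairs: ['dd', 'bb']
Count: 2

2


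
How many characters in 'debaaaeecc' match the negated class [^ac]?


Negated class [^ac] matches any char NOT in {a, c}
Scanning 'debaaaeecc':
  pos 0: 'd' -> MATCH
  pos 1: 'e' -> MATCH
  pos 2: 'b' -> MATCH
  pos 3: 'a' -> no (excluded)
  pos 4: 'a' -> no (excluded)
  pos 5: 'a' -> no (excluded)
  pos 6: 'e' -> MATCH
  pos 7: 'e' -> MATCH
  pos 8: 'c' -> no (excluded)
  pos 9: 'c' -> no (excluded)
Total matches: 5

5


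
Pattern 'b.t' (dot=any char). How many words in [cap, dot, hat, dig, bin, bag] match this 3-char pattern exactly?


Pattern 'b.t' means: starts with 'b', any single char, ends with 't'.
Checking each word (must be exactly 3 chars):
  'cap' (len=3): no
  'dot' (len=3): no
  'hat' (len=3): no
  'dig' (len=3): no
  'bin' (len=3): no
  'bag' (len=3): no
Matching words: []
Total: 0

0


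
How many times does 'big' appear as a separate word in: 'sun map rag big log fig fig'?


Scanning each word for exact match 'big':
  Word 1: 'sun' -> no
  Word 2: 'map' -> no
  Word 3: 'rag' -> no
  Word 4: 'big' -> MATCH
  Word 5: 'log' -> no
  Word 6: 'fig' -> no
  Word 7: 'fig' -> no
Total matches: 1

1


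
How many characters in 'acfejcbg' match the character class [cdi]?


Character class [cdi] matches any of: {c, d, i}
Scanning string 'acfejcbg' character by character:
  pos 0: 'a' -> no
  pos 1: 'c' -> MATCH
  pos 2: 'f' -> no
  pos 3: 'e' -> no
  pos 4: 'j' -> no
  pos 5: 'c' -> MATCH
  pos 6: 'b' -> no
  pos 7: 'g' -> no
Total matches: 2

2


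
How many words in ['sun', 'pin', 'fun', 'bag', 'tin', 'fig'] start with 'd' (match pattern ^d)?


Pattern ^d anchors to start of word. Check which words begin with 'd':
  'sun' -> no
  'pin' -> no
  'fun' -> no
  'bag' -> no
  'tin' -> no
  'fig' -> no
Matching words: []
Count: 0

0


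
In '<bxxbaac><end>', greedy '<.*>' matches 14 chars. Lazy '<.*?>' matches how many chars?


Greedy '<.*>' tries to match as MUCH as possible.
Lazy '<.*?>' tries to match as LITTLE as possible.

String: '<bxxbaac><end>'
Greedy '<.*>' starts at first '<' and extends to the LAST '>': '<bxxbaac><end>' (14 chars)
Lazy '<.*?>' starts at first '<' and stops at the FIRST '>': '<bxxbaac>' (9 chars)

9


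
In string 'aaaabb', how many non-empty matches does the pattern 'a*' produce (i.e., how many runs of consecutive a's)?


Pattern 'a*' matches zero or more a's. We want non-empty runs of consecutive a's.
String: 'aaaabb'
Walking through the string to find runs of a's:
  Run 1: positions 0-3 -> 'aaaa'
Non-empty runs found: ['aaaa']
Count: 1

1


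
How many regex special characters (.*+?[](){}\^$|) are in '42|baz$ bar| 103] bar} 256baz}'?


Regex special characters are: . * + ? [ ] ( ) { } \ ^ $ |
Scanning '42|baz$ bar| 103] bar} 256baz}':
  pos 2: '|' -> SPECIAL
  pos 6: '$' -> SPECIAL
  pos 11: '|' -> SPECIAL
  pos 16: ']' -> SPECIAL
  pos 21: '}' -> SPECIAL
  pos 29: '}' -> SPECIAL
Special chars found: ['|', '$', '|', ']', '}', '}']
Total: 6

6


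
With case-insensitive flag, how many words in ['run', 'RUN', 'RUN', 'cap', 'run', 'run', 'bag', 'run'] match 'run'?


Case-insensitive matching: compare each word's lowercase form to 'run'.
  'run' -> lower='run' -> MATCH
  'RUN' -> lower='run' -> MATCH
  'RUN' -> lower='run' -> MATCH
  'cap' -> lower='cap' -> no
  'run' -> lower='run' -> MATCH
  'run' -> lower='run' -> MATCH
  'bag' -> lower='bag' -> no
  'run' -> lower='run' -> MATCH
Matches: ['run', 'RUN', 'RUN', 'run', 'run', 'run']
Count: 6

6


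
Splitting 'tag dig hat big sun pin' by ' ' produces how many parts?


Splitting by ' ' breaks the string at each occurrence of the separator.
Text: 'tag dig hat big sun pin'
Parts after split:
  Part 1: 'tag'
  Part 2: 'dig'
  Part 3: 'hat'
  Part 4: 'big'
  Part 5: 'sun'
  Part 6: 'pin'
Total parts: 6

6


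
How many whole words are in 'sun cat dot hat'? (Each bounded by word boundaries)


Word boundaries (\b) mark the start/end of each word.
Text: 'sun cat dot hat'
Splitting by whitespace:
  Word 1: 'sun'
  Word 2: 'cat'
  Word 3: 'dot'
  Word 4: 'hat'
Total whole words: 4

4


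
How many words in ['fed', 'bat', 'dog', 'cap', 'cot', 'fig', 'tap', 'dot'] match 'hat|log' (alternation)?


Alternation 'hat|log' matches either 'hat' or 'log'.
Checking each word:
  'fed' -> no
  'bat' -> no
  'dog' -> no
  'cap' -> no
  'cot' -> no
  'fig' -> no
  'tap' -> no
  'dot' -> no
Matches: []
Count: 0

0


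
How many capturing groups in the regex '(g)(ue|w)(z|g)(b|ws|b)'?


To count capturing groups, count each '(' that starts a group.
Pattern: '(g)(ue|w)(z|g)(b|ws|b)'
Walking through the pattern:
  Position 0: '(' -> group #1
  Position 3: '(' -> group #2
  Position 9: '(' -> group #3
  Position 14: '(' -> group #4
Total capturing groups: 4

4


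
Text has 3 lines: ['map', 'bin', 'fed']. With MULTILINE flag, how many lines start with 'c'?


With MULTILINE flag, ^ matches the start of each line.
Lines: ['map', 'bin', 'fed']
Checking which lines start with 'c':
  Line 1: 'map' -> no
  Line 2: 'bin' -> no
  Line 3: 'fed' -> no
Matching lines: []
Count: 0

0


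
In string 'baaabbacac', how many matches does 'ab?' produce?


Pattern 'ab?' matches 'a' optionally followed by 'b'.
String: 'baaabbacac'
Scanning left to right for 'a' then checking next char:
  Match 1: 'a' (a not followed by b)
  Match 2: 'a' (a not followed by b)
  Match 3: 'ab' (a followed by b)
  Match 4: 'a' (a not followed by b)
  Match 5: 'a' (a not followed by b)
Total matches: 5

5


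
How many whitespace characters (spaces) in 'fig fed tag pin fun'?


\s matches whitespace characters (spaces, tabs, etc.).
Text: 'fig fed tag pin fun'
This text has 5 words separated by spaces.
Number of spaces = number of words - 1 = 5 - 1 = 4

4


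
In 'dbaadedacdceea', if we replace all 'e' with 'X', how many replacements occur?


re.sub('e', 'X', text) replaces every occurrence of 'e' with 'X'.
Text: 'dbaadedacdceea'
Scanning for 'e':
  pos 5: 'e' -> replacement #1
  pos 11: 'e' -> replacement #2
  pos 12: 'e' -> replacement #3
Total replacements: 3

3


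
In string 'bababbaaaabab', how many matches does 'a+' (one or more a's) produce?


Pattern 'a+' matches one or more consecutive a's.
String: 'bababbaaaabab'
Scanning for runs of a:
  Match 1: 'a' (length 1)
  Match 2: 'a' (length 1)
  Match 3: 'aaaa' (length 4)
  Match 4: 'a' (length 1)
Total matches: 4

4


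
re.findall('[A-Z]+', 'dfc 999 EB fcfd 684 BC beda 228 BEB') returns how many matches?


Pattern '[A-Z]+' finds one or more uppercase letters.
Text: 'dfc 999 EB fcfd 684 BC beda 228 BEB'
Scanning for matches:
  Match 1: 'EB'
  Match 2: 'BC'
  Match 3: 'BEB'
Total matches: 3

3


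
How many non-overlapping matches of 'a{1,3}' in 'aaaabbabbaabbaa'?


Pattern 'a{1,3}' matches between 1 and 3 consecutive a's (greedy).
String: 'aaaabbabbaabbaa'
Finding runs of a's and applying greedy matching:
  Run at pos 0: 'aaaa' (length 4)
  Run at pos 6: 'a' (length 1)
  Run at pos 9: 'aa' (length 2)
  Run at pos 13: 'aa' (length 2)
Matches: ['aaa', 'a', 'a', 'aa', 'aa']
Count: 5

5


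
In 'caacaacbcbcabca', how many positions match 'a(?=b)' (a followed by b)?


Lookahead 'a(?=b)' matches 'a' only when followed by 'b'.
String: 'caacaacbcbcabca'
Checking each position where char is 'a':
  pos 1: 'a' -> no (next='a')
  pos 2: 'a' -> no (next='c')
  pos 4: 'a' -> no (next='a')
  pos 5: 'a' -> no (next='c')
  pos 11: 'a' -> MATCH (next='b')
Matching positions: [11]
Count: 1

1


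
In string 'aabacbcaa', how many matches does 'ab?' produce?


Pattern 'ab?' matches 'a' optionally followed by 'b'.
String: 'aabacbcaa'
Scanning left to right for 'a' then checking next char:
  Match 1: 'a' (a not followed by b)
  Match 2: 'ab' (a followed by b)
  Match 3: 'a' (a not followed by b)
  Match 4: 'a' (a not followed by b)
  Match 5: 'a' (a not followed by b)
Total matches: 5

5


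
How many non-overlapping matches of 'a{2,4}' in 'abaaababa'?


Pattern 'a{2,4}' matches between 2 and 4 consecutive a's (greedy).
String: 'abaaababa'
Finding runs of a's and applying greedy matching:
  Run at pos 0: 'a' (length 1)
  Run at pos 2: 'aaa' (length 3)
  Run at pos 6: 'a' (length 1)
  Run at pos 8: 'a' (length 1)
Matches: ['aaa']
Count: 1

1


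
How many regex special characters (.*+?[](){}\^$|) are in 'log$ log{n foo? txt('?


Regex special characters are: . * + ? [ ] ( ) { } \ ^ $ |
Scanning 'log$ log{n foo? txt(':
  pos 3: '$' -> SPECIAL
  pos 8: '{' -> SPECIAL
  pos 14: '?' -> SPECIAL
  pos 19: '(' -> SPECIAL
Special chars found: ['$', '{', '?', '(']
Total: 4

4


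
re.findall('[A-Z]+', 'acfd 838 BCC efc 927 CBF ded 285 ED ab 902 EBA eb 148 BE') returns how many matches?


Pattern '[A-Z]+' finds one or more uppercase letters.
Text: 'acfd 838 BCC efc 927 CBF ded 285 ED ab 902 EBA eb 148 BE'
Scanning for matches:
  Match 1: 'BCC'
  Match 2: 'CBF'
  Match 3: 'ED'
  Match 4: 'EBA'
  Match 5: 'BE'
Total matches: 5

5


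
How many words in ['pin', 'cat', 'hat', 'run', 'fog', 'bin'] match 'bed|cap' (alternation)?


Alternation 'bed|cap' matches either 'bed' or 'cap'.
Checking each word:
  'pin' -> no
  'cat' -> no
  'hat' -> no
  'run' -> no
  'fog' -> no
  'bin' -> no
Matches: []
Count: 0

0


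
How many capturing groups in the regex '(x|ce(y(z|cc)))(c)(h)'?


To count capturing groups, count each '(' that starts a group.
Pattern: '(x|ce(y(z|cc)))(c)(h)'
Walking through the pattern:
  Position 0: '(' -> group #1
  Position 5: '(' -> group #2
  Position 7: '(' -> group #3
  Position 15: '(' -> group #4
  Position 18: '(' -> group #5
Total capturing groups: 5

5


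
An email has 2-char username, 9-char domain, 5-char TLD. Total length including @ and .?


An email address has format: username@domain.tld
Username length: 2
'@' character: 1
Domain length: 9
'.' character: 1
TLD length: 5
Total = 2 + 1 + 9 + 1 + 5 = 18

18


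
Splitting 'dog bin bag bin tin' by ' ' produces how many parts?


Splitting by ' ' breaks the string at each occurrence of the separator.
Text: 'dog bin bag bin tin'
Parts after split:
  Part 1: 'dog'
  Part 2: 'bin'
  Part 3: 'bag'
  Part 4: 'bin'
  Part 5: 'tin'
Total parts: 5

5


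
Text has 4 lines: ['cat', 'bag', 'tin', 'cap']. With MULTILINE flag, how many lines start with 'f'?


With MULTILINE flag, ^ matches the start of each line.
Lines: ['cat', 'bag', 'tin', 'cap']
Checking which lines start with 'f':
  Line 1: 'cat' -> no
  Line 2: 'bag' -> no
  Line 3: 'tin' -> no
  Line 4: 'cap' -> no
Matching lines: []
Count: 0

0


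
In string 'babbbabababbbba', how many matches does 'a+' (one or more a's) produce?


Pattern 'a+' matches one or more consecutive a's.
String: 'babbbabababbbba'
Scanning for runs of a:
  Match 1: 'a' (length 1)
  Match 2: 'a' (length 1)
  Match 3: 'a' (length 1)
  Match 4: 'a' (length 1)
  Match 5: 'a' (length 1)
Total matches: 5

5


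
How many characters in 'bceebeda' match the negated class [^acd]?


Negated class [^acd] matches any char NOT in {a, c, d}
Scanning 'bceebeda':
  pos 0: 'b' -> MATCH
  pos 1: 'c' -> no (excluded)
  pos 2: 'e' -> MATCH
  pos 3: 'e' -> MATCH
  pos 4: 'b' -> MATCH
  pos 5: 'e' -> MATCH
  pos 6: 'd' -> no (excluded)
  pos 7: 'a' -> no (excluded)
Total matches: 5

5


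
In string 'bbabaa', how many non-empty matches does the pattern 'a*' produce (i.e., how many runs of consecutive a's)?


Pattern 'a*' matches zero or more a's. We want non-empty runs of consecutive a's.
String: 'bbabaa'
Walking through the string to find runs of a's:
  Run 1: positions 2-2 -> 'a'
  Run 2: positions 4-5 -> 'aa'
Non-empty runs found: ['a', 'aa']
Count: 2

2


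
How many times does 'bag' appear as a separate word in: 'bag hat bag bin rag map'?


Scanning each word for exact match 'bag':
  Word 1: 'bag' -> MATCH
  Word 2: 'hat' -> no
  Word 3: 'bag' -> MATCH
  Word 4: 'bin' -> no
  Word 5: 'rag' -> no
  Word 6: 'map' -> no
Total matches: 2

2


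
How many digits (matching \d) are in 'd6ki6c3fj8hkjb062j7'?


\d matches any digit 0-9.
Scanning 'd6ki6c3fj8hkjb062j7':
  pos 1: '6' -> DIGIT
  pos 4: '6' -> DIGIT
  pos 6: '3' -> DIGIT
  pos 9: '8' -> DIGIT
  pos 14: '0' -> DIGIT
  pos 15: '6' -> DIGIT
  pos 16: '2' -> DIGIT
  pos 18: '7' -> DIGIT
Digits found: ['6', '6', '3', '8', '0', '6', '2', '7']
Total: 8

8
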